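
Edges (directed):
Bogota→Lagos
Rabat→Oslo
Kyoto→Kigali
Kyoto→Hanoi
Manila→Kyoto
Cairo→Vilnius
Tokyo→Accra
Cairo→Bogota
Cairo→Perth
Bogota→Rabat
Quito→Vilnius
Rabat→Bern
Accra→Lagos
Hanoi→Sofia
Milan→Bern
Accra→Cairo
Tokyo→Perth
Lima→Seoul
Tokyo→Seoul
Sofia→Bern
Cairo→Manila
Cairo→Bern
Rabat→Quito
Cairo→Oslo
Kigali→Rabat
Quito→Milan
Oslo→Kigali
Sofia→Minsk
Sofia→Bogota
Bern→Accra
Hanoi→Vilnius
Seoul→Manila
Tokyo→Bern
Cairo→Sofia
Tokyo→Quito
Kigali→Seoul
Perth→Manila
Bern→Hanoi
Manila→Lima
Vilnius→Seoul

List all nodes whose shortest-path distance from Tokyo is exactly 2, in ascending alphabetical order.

Cairo, Hanoi, Lagos, Manila, Milan, Vilnius

Level 0: Tokyo
Level 1: Accra, Bern, Perth, Quito, Seoul
Level 2: Cairo, Hanoi, Lagos, Manila, Milan, Vilnius
Level 3: Bogota, Kyoto, Lima, Oslo, Sofia
Level 4: Kigali, Minsk, Rabat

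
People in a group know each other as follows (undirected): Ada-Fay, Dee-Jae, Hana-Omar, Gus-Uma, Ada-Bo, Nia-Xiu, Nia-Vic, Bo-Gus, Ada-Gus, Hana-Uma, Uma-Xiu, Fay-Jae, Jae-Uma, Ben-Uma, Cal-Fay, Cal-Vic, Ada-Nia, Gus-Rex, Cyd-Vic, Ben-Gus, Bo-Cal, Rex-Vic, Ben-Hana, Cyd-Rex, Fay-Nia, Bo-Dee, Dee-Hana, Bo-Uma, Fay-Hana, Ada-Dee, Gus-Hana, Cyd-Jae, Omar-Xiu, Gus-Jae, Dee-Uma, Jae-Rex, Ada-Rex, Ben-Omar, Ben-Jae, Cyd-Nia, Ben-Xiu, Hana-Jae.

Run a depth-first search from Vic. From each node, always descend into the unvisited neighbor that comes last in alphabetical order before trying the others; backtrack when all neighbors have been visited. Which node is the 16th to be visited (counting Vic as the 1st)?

Visit Vic
Vic → Rex
Rex → Jae
Jae → Uma
Uma → Xiu
Xiu → Omar
Omar → Hana
Hana → Gus
Gus → Bo
Bo → Dee
Dee → Ada
Ada → Nia
Nia → Fay
Fay → Cal
Nia → Cyd
Gus → Ben

Visit order: Vic, Rex, Jae, Uma, Xiu, Omar, Hana, Gus, Bo, Dee, Ada, Nia, Fay, Cal, Cyd, Ben

Ben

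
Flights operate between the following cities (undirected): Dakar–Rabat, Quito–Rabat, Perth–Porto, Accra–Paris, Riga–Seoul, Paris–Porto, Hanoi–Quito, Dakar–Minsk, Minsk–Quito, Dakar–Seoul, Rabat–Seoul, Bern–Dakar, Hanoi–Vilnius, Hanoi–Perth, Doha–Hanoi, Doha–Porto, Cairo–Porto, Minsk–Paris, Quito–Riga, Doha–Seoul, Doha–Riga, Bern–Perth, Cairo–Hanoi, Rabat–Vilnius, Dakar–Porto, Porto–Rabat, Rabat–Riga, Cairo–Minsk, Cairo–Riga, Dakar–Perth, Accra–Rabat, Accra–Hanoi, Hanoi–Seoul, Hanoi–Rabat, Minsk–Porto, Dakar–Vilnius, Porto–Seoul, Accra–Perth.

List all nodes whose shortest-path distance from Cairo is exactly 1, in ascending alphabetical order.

Hanoi, Minsk, Porto, Riga

Level 0: Cairo
Level 1: Hanoi, Minsk, Porto, Riga
Level 2: Accra, Dakar, Doha, Paris, Perth, Quito, Rabat, Seoul, Vilnius
Level 3: Bern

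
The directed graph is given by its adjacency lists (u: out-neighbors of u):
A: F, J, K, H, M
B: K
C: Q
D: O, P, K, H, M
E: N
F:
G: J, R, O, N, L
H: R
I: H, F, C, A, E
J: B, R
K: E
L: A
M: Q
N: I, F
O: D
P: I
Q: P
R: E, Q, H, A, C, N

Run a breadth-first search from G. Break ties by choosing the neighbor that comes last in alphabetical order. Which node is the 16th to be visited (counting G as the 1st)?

P

Visit G; enqueue R, O, N, L, J → queue [R, O, N, L, J]
Visit R; enqueue Q, H, E, C, A → queue [O, N, L, J, Q, H, E, C, A]
Visit O; enqueue D → queue [N, L, J, Q, H, E, C, A, D]
Visit N; enqueue I, F → queue [L, J, Q, H, E, C, A, D, I, F]
Visit L → queue [J, Q, H, E, C, A, D, I, F]
Visit J; enqueue B → queue [Q, H, E, C, A, D, I, F, B]
Visit Q; enqueue P → queue [H, E, C, A, D, I, F, B, P]
Visit H → queue [E, C, A, D, I, F, B, P]
Visit E → queue [C, A, D, I, F, B, P]
Visit C → queue [A, D, I, F, B, P]
Visit A; enqueue M, K → queue [D, I, F, B, P, M, K]
Visit D → queue [I, F, B, P, M, K]
Visit I → queue [F, B, P, M, K]
Visit F → queue [B, P, M, K]
Visit B → queue [P, M, K]
Visit P → queue [M, K]
Visit M → queue [K]
Visit K → queue []

Visit order: G, R, O, N, L, J, Q, H, E, C, A, D, I, F, B, P, M, K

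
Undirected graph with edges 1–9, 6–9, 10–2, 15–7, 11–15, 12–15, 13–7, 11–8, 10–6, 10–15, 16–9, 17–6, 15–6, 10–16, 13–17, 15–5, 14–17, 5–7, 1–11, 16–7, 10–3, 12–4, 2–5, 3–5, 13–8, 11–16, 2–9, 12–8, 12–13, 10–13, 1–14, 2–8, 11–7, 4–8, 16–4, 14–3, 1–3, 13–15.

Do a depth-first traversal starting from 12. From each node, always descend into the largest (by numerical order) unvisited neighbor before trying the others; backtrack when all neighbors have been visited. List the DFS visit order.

12 15 13 17 14 3 10 16 11 8 4 2 9 6 1 5 7

Visit 12
12 → 15
15 → 13
13 → 17
17 → 14
14 → 3
3 → 10
10 → 16
16 → 11
11 → 8
8 → 4
8 → 2
2 → 9
9 → 6
9 → 1
2 → 5
5 → 7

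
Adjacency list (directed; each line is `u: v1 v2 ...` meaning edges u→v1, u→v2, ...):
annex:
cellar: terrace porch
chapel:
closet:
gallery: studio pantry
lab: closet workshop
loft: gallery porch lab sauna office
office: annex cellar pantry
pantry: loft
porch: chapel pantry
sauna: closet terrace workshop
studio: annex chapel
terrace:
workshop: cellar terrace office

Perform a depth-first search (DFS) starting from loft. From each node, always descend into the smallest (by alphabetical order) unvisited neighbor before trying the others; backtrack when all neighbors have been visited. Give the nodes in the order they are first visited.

loft, gallery, pantry, studio, annex, chapel, lab, closet, workshop, cellar, porch, terrace, office, sauna

Visit loft
loft → gallery
gallery → pantry
gallery → studio
studio → annex
studio → chapel
loft → lab
lab → closet
lab → workshop
workshop → cellar
cellar → porch
cellar → terrace
workshop → office
loft → sauna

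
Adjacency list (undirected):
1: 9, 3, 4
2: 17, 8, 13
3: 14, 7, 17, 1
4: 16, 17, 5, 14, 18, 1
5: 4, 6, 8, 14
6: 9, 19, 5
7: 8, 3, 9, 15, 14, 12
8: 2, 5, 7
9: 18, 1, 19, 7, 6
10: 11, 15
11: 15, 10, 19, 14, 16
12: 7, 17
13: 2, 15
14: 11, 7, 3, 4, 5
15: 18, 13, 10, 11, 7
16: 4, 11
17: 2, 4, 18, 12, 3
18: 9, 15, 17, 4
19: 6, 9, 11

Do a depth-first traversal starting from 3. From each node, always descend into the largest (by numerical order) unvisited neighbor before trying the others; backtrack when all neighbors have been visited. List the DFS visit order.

Visit 3
3 → 17
17 → 18
18 → 15
15 → 13
13 → 2
2 → 8
8 → 7
7 → 14
14 → 11
11 → 19
19 → 9
9 → 6
6 → 5
5 → 4
4 → 16
4 → 1
11 → 10
7 → 12

3 → 17 → 18 → 15 → 13 → 2 → 8 → 7 → 14 → 11 → 19 → 9 → 6 → 5 → 4 → 16 → 1 → 10 → 12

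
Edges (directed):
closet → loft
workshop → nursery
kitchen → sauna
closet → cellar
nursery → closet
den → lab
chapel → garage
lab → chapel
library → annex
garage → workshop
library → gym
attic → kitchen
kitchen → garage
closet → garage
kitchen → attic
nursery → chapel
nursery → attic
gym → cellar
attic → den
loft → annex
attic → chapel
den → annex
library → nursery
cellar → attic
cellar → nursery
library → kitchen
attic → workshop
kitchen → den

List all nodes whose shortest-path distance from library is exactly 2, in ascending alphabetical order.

Level 0: library
Level 1: annex, gym, kitchen, nursery
Level 2: attic, cellar, chapel, closet, den, garage, sauna
Level 3: lab, loft, workshop

attic, cellar, chapel, closet, den, garage, sauna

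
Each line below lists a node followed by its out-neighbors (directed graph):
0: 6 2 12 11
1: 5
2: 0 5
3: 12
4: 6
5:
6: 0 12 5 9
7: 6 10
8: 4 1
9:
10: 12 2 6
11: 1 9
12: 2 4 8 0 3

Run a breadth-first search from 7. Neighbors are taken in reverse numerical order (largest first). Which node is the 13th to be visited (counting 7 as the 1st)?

1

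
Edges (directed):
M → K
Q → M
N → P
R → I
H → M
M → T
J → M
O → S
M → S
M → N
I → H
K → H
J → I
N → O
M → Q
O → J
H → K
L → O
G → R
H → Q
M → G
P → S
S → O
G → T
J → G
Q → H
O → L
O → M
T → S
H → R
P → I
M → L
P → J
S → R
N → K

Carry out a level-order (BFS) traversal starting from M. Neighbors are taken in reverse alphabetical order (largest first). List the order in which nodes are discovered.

M, T, S, Q, N, L, K, G, R, O, H, P, I, J

Visit M; enqueue T, S, Q, N, L, K, G → queue [T, S, Q, N, L, K, G]
Visit T → queue [S, Q, N, L, K, G]
Visit S; enqueue R, O → queue [Q, N, L, K, G, R, O]
Visit Q; enqueue H → queue [N, L, K, G, R, O, H]
Visit N; enqueue P → queue [L, K, G, R, O, H, P]
Visit L → queue [K, G, R, O, H, P]
Visit K → queue [G, R, O, H, P]
Visit G → queue [R, O, H, P]
Visit R; enqueue I → queue [O, H, P, I]
Visit O; enqueue J → queue [H, P, I, J]
Visit H → queue [P, I, J]
Visit P → queue [I, J]
Visit I → queue [J]
Visit J → queue []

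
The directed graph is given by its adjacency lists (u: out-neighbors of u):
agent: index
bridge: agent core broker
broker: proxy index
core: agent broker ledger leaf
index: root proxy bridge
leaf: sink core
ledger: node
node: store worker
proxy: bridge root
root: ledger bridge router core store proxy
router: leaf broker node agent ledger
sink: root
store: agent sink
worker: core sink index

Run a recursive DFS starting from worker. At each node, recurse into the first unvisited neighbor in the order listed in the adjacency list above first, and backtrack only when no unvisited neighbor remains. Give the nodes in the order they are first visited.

worker -> core -> agent -> index -> root -> ledger -> node -> store -> sink -> bridge -> broker -> proxy -> router -> leaf

Visit worker
worker → core
core → agent
agent → index
index → root
root → ledger
ledger → node
node → store
store → sink
root → bridge
bridge → broker
broker → proxy
root → router
router → leaf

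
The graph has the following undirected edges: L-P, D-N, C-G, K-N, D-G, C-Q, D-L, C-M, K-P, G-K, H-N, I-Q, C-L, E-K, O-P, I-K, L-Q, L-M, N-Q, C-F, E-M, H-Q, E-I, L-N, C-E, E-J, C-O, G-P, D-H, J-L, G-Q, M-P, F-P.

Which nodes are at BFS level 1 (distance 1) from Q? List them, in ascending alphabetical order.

Level 0: Q
Level 1: C, G, H, I, L, N
Level 2: D, E, F, J, K, M, O, P

C, G, H, I, L, N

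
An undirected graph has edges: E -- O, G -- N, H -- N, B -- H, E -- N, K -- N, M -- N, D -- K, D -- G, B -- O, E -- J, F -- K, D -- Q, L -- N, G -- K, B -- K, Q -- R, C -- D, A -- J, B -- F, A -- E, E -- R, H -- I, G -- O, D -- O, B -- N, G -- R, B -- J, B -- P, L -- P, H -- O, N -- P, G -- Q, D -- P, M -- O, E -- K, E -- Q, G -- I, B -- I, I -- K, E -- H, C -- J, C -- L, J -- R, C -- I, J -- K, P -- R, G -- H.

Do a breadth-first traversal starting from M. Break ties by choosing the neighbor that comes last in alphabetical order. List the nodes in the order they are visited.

Visit M; enqueue O, N → queue [O, N]
Visit O; enqueue H, G, E, D, B → queue [N, H, G, E, D, B]
Visit N; enqueue P, L, K → queue [H, G, E, D, B, P, L, K]
Visit H; enqueue I → queue [G, E, D, B, P, L, K, I]
Visit G; enqueue R, Q → queue [E, D, B, P, L, K, I, R, Q]
Visit E; enqueue J, A → queue [D, B, P, L, K, I, R, Q, J, A]
Visit D; enqueue C → queue [B, P, L, K, I, R, Q, J, A, C]
Visit B; enqueue F → queue [P, L, K, I, R, Q, J, A, C, F]
Visit P → queue [L, K, I, R, Q, J, A, C, F]
Visit L → queue [K, I, R, Q, J, A, C, F]
Visit K → queue [I, R, Q, J, A, C, F]
Visit I → queue [R, Q, J, A, C, F]
Visit R → queue [Q, J, A, C, F]
Visit Q → queue [J, A, C, F]
Visit J → queue [A, C, F]
Visit A → queue [C, F]
Visit C → queue [F]
Visit F → queue []

M, O, N, H, G, E, D, B, P, L, K, I, R, Q, J, A, C, F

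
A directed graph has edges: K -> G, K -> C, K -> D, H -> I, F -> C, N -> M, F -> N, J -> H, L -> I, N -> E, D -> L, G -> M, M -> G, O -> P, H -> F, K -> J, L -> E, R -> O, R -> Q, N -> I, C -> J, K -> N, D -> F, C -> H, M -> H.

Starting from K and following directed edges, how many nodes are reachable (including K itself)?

BFS from K visits: K, C, D, G, J, N, H, F, L, M, E, I
Reachable nodes: 12 of 16 total.

12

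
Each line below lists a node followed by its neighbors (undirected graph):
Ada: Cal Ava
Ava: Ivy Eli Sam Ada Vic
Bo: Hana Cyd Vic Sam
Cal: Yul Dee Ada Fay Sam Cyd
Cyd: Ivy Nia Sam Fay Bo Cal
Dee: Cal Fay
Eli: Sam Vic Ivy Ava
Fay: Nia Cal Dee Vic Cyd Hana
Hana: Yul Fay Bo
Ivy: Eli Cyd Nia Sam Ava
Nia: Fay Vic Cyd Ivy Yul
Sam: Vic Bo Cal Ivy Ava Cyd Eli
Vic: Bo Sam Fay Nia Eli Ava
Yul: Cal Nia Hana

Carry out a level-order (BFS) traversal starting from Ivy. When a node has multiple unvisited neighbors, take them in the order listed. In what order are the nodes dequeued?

Ivy, Eli, Cyd, Nia, Sam, Ava, Vic, Fay, Bo, Cal, Yul, Ada, Dee, Hana

Visit Ivy; enqueue Eli, Cyd, Nia, Sam, Ava → queue [Eli, Cyd, Nia, Sam, Ava]
Visit Eli; enqueue Vic → queue [Cyd, Nia, Sam, Ava, Vic]
Visit Cyd; enqueue Fay, Bo, Cal → queue [Nia, Sam, Ava, Vic, Fay, Bo, Cal]
Visit Nia; enqueue Yul → queue [Sam, Ava, Vic, Fay, Bo, Cal, Yul]
Visit Sam → queue [Ava, Vic, Fay, Bo, Cal, Yul]
Visit Ava; enqueue Ada → queue [Vic, Fay, Bo, Cal, Yul, Ada]
Visit Vic → queue [Fay, Bo, Cal, Yul, Ada]
Visit Fay; enqueue Dee, Hana → queue [Bo, Cal, Yul, Ada, Dee, Hana]
Visit Bo → queue [Cal, Yul, Ada, Dee, Hana]
Visit Cal → queue [Yul, Ada, Dee, Hana]
Visit Yul → queue [Ada, Dee, Hana]
Visit Ada → queue [Dee, Hana]
Visit Dee → queue [Hana]
Visit Hana → queue []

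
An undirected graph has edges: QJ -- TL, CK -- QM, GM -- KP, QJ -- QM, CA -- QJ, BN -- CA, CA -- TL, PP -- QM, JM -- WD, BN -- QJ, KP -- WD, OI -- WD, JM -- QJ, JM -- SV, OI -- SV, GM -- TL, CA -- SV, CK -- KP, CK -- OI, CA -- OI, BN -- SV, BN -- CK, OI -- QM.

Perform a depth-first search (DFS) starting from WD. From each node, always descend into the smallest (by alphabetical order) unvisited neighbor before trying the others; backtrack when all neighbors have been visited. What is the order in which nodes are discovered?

WD JM QJ BN CA OI CK KP GM TL QM PP SV

Visit WD
WD → JM
JM → QJ
QJ → BN
BN → CA
CA → OI
OI → CK
CK → KP
KP → GM
GM → TL
CK → QM
QM → PP
OI → SV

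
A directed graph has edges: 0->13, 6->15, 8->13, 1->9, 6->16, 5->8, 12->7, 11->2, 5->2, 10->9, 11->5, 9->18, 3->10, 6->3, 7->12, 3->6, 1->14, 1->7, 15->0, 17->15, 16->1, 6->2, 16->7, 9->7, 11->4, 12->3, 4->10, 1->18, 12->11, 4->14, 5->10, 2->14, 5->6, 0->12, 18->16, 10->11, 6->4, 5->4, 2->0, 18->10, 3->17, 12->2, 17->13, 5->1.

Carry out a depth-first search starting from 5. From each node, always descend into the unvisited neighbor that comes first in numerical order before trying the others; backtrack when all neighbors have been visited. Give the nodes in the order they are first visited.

5, 1, 7, 12, 2, 0, 13, 14, 3, 6, 4, 10, 9, 18, 16, 11, 15, 17, 8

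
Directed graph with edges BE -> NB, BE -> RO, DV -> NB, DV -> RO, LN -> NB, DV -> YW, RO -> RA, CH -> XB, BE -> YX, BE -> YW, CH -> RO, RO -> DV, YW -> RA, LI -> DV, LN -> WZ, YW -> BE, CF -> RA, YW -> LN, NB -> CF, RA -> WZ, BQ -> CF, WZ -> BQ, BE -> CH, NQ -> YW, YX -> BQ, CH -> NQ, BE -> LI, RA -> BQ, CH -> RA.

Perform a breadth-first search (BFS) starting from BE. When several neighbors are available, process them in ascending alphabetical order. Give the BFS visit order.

Visit BE; enqueue CH, LI, NB, RO, YW, YX → queue [CH, LI, NB, RO, YW, YX]
Visit CH; enqueue NQ, RA, XB → queue [LI, NB, RO, YW, YX, NQ, RA, XB]
Visit LI; enqueue DV → queue [NB, RO, YW, YX, NQ, RA, XB, DV]
Visit NB; enqueue CF → queue [RO, YW, YX, NQ, RA, XB, DV, CF]
Visit RO → queue [YW, YX, NQ, RA, XB, DV, CF]
Visit YW; enqueue LN → queue [YX, NQ, RA, XB, DV, CF, LN]
Visit YX; enqueue BQ → queue [NQ, RA, XB, DV, CF, LN, BQ]
Visit NQ → queue [RA, XB, DV, CF, LN, BQ]
Visit RA; enqueue WZ → queue [XB, DV, CF, LN, BQ, WZ]
Visit XB → queue [DV, CF, LN, BQ, WZ]
Visit DV → queue [CF, LN, BQ, WZ]
Visit CF → queue [LN, BQ, WZ]
Visit LN → queue [BQ, WZ]
Visit BQ → queue [WZ]
Visit WZ → queue []

BE, CH, LI, NB, RO, YW, YX, NQ, RA, XB, DV, CF, LN, BQ, WZ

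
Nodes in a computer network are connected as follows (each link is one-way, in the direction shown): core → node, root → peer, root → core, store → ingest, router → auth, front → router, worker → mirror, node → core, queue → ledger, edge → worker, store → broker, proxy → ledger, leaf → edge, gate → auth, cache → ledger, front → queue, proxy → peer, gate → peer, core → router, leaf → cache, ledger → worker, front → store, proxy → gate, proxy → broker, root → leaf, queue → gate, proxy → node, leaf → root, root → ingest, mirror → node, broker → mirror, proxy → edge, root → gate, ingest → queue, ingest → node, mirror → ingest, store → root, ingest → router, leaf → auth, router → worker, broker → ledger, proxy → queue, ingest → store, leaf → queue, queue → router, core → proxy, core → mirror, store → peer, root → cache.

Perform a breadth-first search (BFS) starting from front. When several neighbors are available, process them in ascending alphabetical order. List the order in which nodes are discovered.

front -> queue -> router -> store -> gate -> ledger -> auth -> worker -> broker -> ingest -> peer -> root -> mirror -> node -> cache -> core -> leaf -> proxy -> edge

Visit front; enqueue queue, router, store → queue [queue, router, store]
Visit queue; enqueue gate, ledger → queue [router, store, gate, ledger]
Visit router; enqueue auth, worker → queue [store, gate, ledger, auth, worker]
Visit store; enqueue broker, ingest, peer, root → queue [gate, ledger, auth, worker, broker, ingest, peer, root]
Visit gate → queue [ledger, auth, worker, broker, ingest, peer, root]
Visit ledger → queue [auth, worker, broker, ingest, peer, root]
Visit auth → queue [worker, broker, ingest, peer, root]
Visit worker; enqueue mirror → queue [broker, ingest, peer, root, mirror]
Visit broker → queue [ingest, peer, root, mirror]
Visit ingest; enqueue node → queue [peer, root, mirror, node]
Visit peer → queue [root, mirror, node]
Visit root; enqueue cache, core, leaf → queue [mirror, node, cache, core, leaf]
Visit mirror → queue [node, cache, core, leaf]
Visit node → queue [cache, core, leaf]
Visit cache → queue [core, leaf]
Visit core; enqueue proxy → queue [leaf, proxy]
Visit leaf; enqueue edge → queue [proxy, edge]
Visit proxy → queue [edge]
Visit edge → queue []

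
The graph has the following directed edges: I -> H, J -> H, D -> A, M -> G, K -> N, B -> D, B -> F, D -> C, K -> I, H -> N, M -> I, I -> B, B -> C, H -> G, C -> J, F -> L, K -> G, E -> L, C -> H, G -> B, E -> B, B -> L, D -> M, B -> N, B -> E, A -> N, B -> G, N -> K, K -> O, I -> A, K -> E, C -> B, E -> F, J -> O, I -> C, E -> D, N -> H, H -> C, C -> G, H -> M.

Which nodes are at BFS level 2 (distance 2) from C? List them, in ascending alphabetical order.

D, E, F, L, M, N, O

Level 0: C
Level 1: B, G, H, J
Level 2: D, E, F, L, M, N, O
Level 3: A, I, K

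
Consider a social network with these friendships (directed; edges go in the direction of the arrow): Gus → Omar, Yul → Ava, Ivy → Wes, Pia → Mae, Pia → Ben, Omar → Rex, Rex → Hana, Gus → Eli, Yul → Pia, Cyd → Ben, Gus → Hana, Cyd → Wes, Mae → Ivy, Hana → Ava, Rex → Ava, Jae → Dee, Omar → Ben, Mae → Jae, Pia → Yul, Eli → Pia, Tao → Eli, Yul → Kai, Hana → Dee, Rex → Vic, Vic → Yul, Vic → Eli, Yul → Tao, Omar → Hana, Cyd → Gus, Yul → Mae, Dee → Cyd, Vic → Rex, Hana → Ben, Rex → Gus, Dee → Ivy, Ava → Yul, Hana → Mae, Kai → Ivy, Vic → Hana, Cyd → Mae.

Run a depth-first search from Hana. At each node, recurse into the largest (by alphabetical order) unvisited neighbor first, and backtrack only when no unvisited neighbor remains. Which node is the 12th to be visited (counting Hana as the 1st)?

Visit Hana
Hana → Mae
Mae → Jae
Jae → Dee
Dee → Ivy
Ivy → Wes
Dee → Cyd
Cyd → Gus
Gus → Omar
Omar → Rex
Rex → Vic
Vic → Yul
Yul → Tao
Tao → Eli
Eli → Pia
Pia → Ben
Yul → Kai
Yul → Ava

Visit order: Hana, Mae, Jae, Dee, Ivy, Wes, Cyd, Gus, Omar, Rex, Vic, Yul, Tao, Eli, Pia, Ben, Kai, Ava

Yul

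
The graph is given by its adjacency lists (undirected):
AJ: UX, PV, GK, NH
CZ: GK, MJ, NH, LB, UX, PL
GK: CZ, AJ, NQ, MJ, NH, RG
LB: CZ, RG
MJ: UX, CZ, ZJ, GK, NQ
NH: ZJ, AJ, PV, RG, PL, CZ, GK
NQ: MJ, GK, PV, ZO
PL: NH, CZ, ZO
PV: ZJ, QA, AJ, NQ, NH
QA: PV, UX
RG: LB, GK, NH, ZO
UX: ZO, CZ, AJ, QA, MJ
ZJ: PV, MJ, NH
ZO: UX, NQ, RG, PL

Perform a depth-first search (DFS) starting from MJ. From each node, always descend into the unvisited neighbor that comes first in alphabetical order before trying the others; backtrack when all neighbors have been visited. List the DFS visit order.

Visit MJ
MJ → CZ
CZ → GK
GK → AJ
AJ → NH
NH → PL
PL → ZO
ZO → NQ
NQ → PV
PV → QA
QA → UX
PV → ZJ
ZO → RG
RG → LB

MJ → CZ → GK → AJ → NH → PL → ZO → NQ → PV → QA → UX → ZJ → RG → LB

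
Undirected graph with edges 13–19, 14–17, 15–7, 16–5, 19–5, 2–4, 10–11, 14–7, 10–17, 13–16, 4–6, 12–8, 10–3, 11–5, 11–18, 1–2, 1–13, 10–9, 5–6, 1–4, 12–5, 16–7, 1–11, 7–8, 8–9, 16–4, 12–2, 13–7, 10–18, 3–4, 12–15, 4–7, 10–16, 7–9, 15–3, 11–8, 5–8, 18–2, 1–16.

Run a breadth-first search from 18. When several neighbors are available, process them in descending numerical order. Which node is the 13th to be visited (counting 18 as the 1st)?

4

Visit 18; enqueue 11, 10, 2 → queue [11, 10, 2]
Visit 11; enqueue 8, 5, 1 → queue [10, 2, 8, 5, 1]
Visit 10; enqueue 17, 16, 9, 3 → queue [2, 8, 5, 1, 17, 16, 9, 3]
Visit 2; enqueue 12, 4 → queue [8, 5, 1, 17, 16, 9, 3, 12, 4]
Visit 8; enqueue 7 → queue [5, 1, 17, 16, 9, 3, 12, 4, 7]
Visit 5; enqueue 19, 6 → queue [1, 17, 16, 9, 3, 12, 4, 7, 19, 6]
Visit 1; enqueue 13 → queue [17, 16, 9, 3, 12, 4, 7, 19, 6, 13]
Visit 17; enqueue 14 → queue [16, 9, 3, 12, 4, 7, 19, 6, 13, 14]
Visit 16 → queue [9, 3, 12, 4, 7, 19, 6, 13, 14]
Visit 9 → queue [3, 12, 4, 7, 19, 6, 13, 14]
Visit 3; enqueue 15 → queue [12, 4, 7, 19, 6, 13, 14, 15]
Visit 12 → queue [4, 7, 19, 6, 13, 14, 15]
Visit 4 → queue [7, 19, 6, 13, 14, 15]
Visit 7 → queue [19, 6, 13, 14, 15]
Visit 19 → queue [6, 13, 14, 15]
Visit 6 → queue [13, 14, 15]
Visit 13 → queue [14, 15]
Visit 14 → queue [15]
Visit 15 → queue []

Visit order: 18, 11, 10, 2, 8, 5, 1, 17, 16, 9, 3, 12, 4, 7, 19, 6, 13, 14, 15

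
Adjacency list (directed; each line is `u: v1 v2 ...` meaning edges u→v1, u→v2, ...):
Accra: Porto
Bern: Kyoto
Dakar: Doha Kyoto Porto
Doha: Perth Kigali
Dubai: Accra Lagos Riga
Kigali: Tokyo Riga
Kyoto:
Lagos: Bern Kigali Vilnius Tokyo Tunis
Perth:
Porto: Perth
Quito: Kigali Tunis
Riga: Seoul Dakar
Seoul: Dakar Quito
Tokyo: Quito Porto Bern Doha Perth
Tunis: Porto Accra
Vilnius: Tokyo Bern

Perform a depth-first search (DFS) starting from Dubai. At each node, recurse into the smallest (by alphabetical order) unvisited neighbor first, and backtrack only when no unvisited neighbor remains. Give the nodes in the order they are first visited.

Dubai Accra Porto Perth Lagos Bern Kyoto Kigali Riga Dakar Doha Seoul Quito Tunis Tokyo Vilnius

Visit Dubai
Dubai → Accra
Accra → Porto
Porto → Perth
Dubai → Lagos
Lagos → Bern
Bern → Kyoto
Lagos → Kigali
Kigali → Riga
Riga → Dakar
Dakar → Doha
Riga → Seoul
Seoul → Quito
Quito → Tunis
Kigali → Tokyo
Lagos → Vilnius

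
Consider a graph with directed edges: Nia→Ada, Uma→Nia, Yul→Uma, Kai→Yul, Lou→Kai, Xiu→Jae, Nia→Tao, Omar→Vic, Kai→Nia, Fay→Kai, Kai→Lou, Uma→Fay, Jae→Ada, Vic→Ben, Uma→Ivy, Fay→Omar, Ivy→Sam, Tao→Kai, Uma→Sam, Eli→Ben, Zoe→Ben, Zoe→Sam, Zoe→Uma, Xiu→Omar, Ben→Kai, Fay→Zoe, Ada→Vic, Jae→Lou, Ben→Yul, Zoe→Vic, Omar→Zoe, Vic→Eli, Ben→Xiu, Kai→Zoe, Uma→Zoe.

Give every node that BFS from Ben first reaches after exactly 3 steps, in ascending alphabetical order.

Level 0: Ben
Level 1: Kai, Xiu, Yul
Level 2: Jae, Lou, Nia, Omar, Uma, Zoe
Level 3: Ada, Fay, Ivy, Sam, Tao, Vic
Level 4: Eli

Ada, Fay, Ivy, Sam, Tao, Vic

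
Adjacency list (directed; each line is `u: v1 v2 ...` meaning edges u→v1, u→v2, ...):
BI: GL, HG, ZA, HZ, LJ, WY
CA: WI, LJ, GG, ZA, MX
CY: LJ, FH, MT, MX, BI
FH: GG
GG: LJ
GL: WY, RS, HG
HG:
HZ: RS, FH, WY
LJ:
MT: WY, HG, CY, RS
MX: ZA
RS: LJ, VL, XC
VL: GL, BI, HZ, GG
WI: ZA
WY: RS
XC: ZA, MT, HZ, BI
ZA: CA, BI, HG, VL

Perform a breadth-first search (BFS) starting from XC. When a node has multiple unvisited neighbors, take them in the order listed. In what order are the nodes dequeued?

XC → ZA → MT → HZ → BI → CA → HG → VL → WY → CY → RS → FH → GL → LJ → WI → GG → MX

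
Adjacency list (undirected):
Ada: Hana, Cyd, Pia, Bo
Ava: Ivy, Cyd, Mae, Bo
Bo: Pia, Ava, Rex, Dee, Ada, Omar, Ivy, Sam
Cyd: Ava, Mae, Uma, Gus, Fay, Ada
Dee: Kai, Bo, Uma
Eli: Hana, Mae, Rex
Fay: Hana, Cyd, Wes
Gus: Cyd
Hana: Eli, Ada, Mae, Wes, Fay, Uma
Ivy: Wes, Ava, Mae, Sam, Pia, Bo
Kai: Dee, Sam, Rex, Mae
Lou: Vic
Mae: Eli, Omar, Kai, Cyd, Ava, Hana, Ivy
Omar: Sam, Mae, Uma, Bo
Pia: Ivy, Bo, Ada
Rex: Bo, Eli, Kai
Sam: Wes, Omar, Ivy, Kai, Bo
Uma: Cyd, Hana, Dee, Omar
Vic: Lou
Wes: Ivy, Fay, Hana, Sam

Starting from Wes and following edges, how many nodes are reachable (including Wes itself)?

BFS from Wes visits: Wes, Ivy, Fay, Hana, Sam, Ava, Mae, Pia, Bo, Cyd, Eli, Ada, Uma, Omar, Kai, Rex, Dee, Gus
Reachable nodes: 18 of 20 total.

18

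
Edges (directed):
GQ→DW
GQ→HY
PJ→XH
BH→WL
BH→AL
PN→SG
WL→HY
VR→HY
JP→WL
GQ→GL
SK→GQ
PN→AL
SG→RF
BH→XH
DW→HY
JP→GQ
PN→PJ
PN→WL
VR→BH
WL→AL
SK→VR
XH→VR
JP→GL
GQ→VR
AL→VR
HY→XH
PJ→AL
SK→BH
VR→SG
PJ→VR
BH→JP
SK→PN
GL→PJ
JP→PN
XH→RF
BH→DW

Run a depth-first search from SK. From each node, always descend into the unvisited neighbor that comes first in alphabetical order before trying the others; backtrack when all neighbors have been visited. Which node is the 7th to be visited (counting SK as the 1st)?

Visit SK
SK → BH
BH → AL
AL → VR
VR → HY
HY → XH
XH → RF
VR → SG
BH → DW
BH → JP
JP → GL
GL → PJ
JP → GQ
JP → PN
PN → WL

Visit order: SK, BH, AL, VR, HY, XH, RF, SG, DW, JP, GL, PJ, GQ, PN, WL

RF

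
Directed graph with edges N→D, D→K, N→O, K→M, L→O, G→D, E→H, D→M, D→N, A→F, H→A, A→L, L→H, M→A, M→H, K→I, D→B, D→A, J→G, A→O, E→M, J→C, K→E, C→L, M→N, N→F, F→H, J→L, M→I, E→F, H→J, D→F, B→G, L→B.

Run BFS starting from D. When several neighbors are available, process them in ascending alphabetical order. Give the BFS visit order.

D -> A -> B -> F -> K -> M -> N -> L -> O -> G -> H -> E -> I -> J -> C

Visit D; enqueue A, B, F, K, M, N → queue [A, B, F, K, M, N]
Visit A; enqueue L, O → queue [B, F, K, M, N, L, O]
Visit B; enqueue G → queue [F, K, M, N, L, O, G]
Visit F; enqueue H → queue [K, M, N, L, O, G, H]
Visit K; enqueue E, I → queue [M, N, L, O, G, H, E, I]
Visit M → queue [N, L, O, G, H, E, I]
Visit N → queue [L, O, G, H, E, I]
Visit L → queue [O, G, H, E, I]
Visit O → queue [G, H, E, I]
Visit G → queue [H, E, I]
Visit H; enqueue J → queue [E, I, J]
Visit E → queue [I, J]
Visit I → queue [J]
Visit J; enqueue C → queue [C]
Visit C → queue []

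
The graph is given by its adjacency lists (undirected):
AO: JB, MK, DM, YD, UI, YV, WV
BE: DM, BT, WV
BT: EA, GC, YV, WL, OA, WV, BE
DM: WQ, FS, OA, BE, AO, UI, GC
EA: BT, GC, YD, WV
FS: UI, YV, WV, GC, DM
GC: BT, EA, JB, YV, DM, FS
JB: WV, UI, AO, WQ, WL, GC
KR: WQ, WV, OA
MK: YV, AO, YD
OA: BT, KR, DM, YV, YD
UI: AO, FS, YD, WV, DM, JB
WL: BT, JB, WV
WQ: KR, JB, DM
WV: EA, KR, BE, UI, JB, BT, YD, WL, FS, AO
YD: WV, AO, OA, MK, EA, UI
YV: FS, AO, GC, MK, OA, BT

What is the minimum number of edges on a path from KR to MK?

3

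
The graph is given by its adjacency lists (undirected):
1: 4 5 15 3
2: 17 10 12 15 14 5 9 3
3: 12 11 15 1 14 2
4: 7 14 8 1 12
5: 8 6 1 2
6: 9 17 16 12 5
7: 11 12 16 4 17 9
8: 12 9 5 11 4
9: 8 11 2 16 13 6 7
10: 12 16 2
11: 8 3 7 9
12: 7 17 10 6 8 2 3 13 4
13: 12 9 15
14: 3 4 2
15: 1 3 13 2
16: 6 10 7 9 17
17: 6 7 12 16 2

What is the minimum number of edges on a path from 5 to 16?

2

Level 0: 5
Level 1: 1, 2, 6, 8
Level 2: 3, 4, 9, 10, 11, 12, 14, 15, 16, 17
Level 3: 7, 13
16 first appears at level 2.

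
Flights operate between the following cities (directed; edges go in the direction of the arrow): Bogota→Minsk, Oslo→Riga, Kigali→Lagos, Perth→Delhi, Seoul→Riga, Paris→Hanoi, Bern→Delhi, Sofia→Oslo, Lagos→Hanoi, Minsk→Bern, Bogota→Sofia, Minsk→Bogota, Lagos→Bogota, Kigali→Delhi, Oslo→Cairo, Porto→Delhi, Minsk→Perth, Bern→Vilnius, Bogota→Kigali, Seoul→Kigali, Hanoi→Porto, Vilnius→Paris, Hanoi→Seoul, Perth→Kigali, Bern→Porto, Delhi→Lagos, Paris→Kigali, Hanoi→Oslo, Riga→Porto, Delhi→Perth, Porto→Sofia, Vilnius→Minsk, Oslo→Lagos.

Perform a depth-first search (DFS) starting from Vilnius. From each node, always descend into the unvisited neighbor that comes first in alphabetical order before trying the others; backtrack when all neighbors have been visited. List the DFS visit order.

Visit Vilnius
Vilnius → Minsk
Minsk → Bern
Bern → Delhi
Delhi → Lagos
Lagos → Bogota
Bogota → Kigali
Bogota → Sofia
Sofia → Oslo
Oslo → Cairo
Oslo → Riga
Riga → Porto
Lagos → Hanoi
Hanoi → Seoul
Delhi → Perth
Vilnius → Paris

Vilnius, Minsk, Bern, Delhi, Lagos, Bogota, Kigali, Sofia, Oslo, Cairo, Riga, Porto, Hanoi, Seoul, Perth, Paris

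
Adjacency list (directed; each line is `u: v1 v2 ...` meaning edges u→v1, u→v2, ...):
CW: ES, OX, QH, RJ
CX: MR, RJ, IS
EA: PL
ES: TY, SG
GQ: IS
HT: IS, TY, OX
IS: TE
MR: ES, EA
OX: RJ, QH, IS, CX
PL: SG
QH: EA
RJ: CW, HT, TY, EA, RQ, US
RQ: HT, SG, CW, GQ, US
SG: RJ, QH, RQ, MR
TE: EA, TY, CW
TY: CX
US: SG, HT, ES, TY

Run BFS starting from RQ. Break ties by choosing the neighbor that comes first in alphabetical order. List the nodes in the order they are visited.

RQ → CW → GQ → HT → SG → US → ES → OX → QH → RJ → IS → TY → MR → CX → EA → TE → PL

Visit RQ; enqueue CW, GQ, HT, SG, US → queue [CW, GQ, HT, SG, US]
Visit CW; enqueue ES, OX, QH, RJ → queue [GQ, HT, SG, US, ES, OX, QH, RJ]
Visit GQ; enqueue IS → queue [HT, SG, US, ES, OX, QH, RJ, IS]
Visit HT; enqueue TY → queue [SG, US, ES, OX, QH, RJ, IS, TY]
Visit SG; enqueue MR → queue [US, ES, OX, QH, RJ, IS, TY, MR]
Visit US → queue [ES, OX, QH, RJ, IS, TY, MR]
Visit ES → queue [OX, QH, RJ, IS, TY, MR]
Visit OX; enqueue CX → queue [QH, RJ, IS, TY, MR, CX]
Visit QH; enqueue EA → queue [RJ, IS, TY, MR, CX, EA]
Visit RJ → queue [IS, TY, MR, CX, EA]
Visit IS; enqueue TE → queue [TY, MR, CX, EA, TE]
Visit TY → queue [MR, CX, EA, TE]
Visit MR → queue [CX, EA, TE]
Visit CX → queue [EA, TE]
Visit EA; enqueue PL → queue [TE, PL]
Visit TE → queue [PL]
Visit PL → queue []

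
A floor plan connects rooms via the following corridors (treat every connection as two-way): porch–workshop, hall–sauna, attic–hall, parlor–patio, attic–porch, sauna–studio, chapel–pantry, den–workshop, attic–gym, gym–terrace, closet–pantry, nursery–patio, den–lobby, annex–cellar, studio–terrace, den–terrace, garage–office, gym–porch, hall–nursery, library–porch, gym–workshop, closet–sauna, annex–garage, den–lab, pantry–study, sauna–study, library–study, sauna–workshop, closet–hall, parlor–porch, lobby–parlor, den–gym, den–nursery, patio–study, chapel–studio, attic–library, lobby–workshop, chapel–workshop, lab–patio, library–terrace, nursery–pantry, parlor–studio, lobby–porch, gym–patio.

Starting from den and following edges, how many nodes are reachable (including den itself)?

19

BFS from den visits: den, gym, lab, lobby, nursery, terrace, workshop, attic, patio, porch, parlor, hall, pantry, library, studio, chapel, sauna, study, closet
Reachable nodes: 19 of 23 total.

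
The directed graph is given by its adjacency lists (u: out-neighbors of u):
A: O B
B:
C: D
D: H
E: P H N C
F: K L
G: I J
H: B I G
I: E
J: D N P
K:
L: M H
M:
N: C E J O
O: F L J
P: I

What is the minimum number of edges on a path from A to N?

3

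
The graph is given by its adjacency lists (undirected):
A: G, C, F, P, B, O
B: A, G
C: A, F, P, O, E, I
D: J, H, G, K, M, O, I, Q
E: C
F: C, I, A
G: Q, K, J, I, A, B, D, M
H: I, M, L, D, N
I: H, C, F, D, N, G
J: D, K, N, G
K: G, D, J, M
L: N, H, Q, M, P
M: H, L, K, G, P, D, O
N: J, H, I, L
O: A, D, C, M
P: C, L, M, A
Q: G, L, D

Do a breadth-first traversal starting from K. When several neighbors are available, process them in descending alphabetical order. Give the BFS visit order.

K, M, J, G, D, P, O, L, H, N, Q, I, B, A, C, F, E

Visit K; enqueue M, J, G, D → queue [M, J, G, D]
Visit M; enqueue P, O, L, H → queue [J, G, D, P, O, L, H]
Visit J; enqueue N → queue [G, D, P, O, L, H, N]
Visit G; enqueue Q, I, B, A → queue [D, P, O, L, H, N, Q, I, B, A]
Visit D → queue [P, O, L, H, N, Q, I, B, A]
Visit P; enqueue C → queue [O, L, H, N, Q, I, B, A, C]
Visit O → queue [L, H, N, Q, I, B, A, C]
Visit L → queue [H, N, Q, I, B, A, C]
Visit H → queue [N, Q, I, B, A, C]
Visit N → queue [Q, I, B, A, C]
Visit Q → queue [I, B, A, C]
Visit I; enqueue F → queue [B, A, C, F]
Visit B → queue [A, C, F]
Visit A → queue [C, F]
Visit C; enqueue E → queue [F, E]
Visit F → queue [E]
Visit E → queue []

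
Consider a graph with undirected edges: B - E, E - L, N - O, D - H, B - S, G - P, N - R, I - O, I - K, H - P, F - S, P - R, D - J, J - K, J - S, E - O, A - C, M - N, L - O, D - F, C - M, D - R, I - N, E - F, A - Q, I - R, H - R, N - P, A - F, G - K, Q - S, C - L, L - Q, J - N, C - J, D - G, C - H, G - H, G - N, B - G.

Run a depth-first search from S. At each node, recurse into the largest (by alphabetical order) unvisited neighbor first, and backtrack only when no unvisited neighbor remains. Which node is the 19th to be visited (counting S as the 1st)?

Visit S
S → Q
Q → L
L → O
O → N
N → R
R → P
P → H
H → G
G → K
K → J
J → D
D → F
F → E
E → B
F → A
A → C
C → M
K → I

Visit order: S, Q, L, O, N, R, P, H, G, K, J, D, F, E, B, A, C, M, I

I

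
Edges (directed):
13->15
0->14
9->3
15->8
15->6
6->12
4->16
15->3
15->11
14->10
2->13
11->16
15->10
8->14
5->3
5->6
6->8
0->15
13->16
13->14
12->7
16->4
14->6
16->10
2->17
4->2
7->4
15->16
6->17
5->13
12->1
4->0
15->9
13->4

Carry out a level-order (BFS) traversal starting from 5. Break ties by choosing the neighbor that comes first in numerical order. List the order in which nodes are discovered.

5, 3, 6, 13, 8, 12, 17, 4, 14, 15, 16, 1, 7, 0, 2, 10, 9, 11

Visit 5; enqueue 3, 6, 13 → queue [3, 6, 13]
Visit 3 → queue [6, 13]
Visit 6; enqueue 8, 12, 17 → queue [13, 8, 12, 17]
Visit 13; enqueue 4, 14, 15, 16 → queue [8, 12, 17, 4, 14, 15, 16]
Visit 8 → queue [12, 17, 4, 14, 15, 16]
Visit 12; enqueue 1, 7 → queue [17, 4, 14, 15, 16, 1, 7]
Visit 17 → queue [4, 14, 15, 16, 1, 7]
Visit 4; enqueue 0, 2 → queue [14, 15, 16, 1, 7, 0, 2]
Visit 14; enqueue 10 → queue [15, 16, 1, 7, 0, 2, 10]
Visit 15; enqueue 9, 11 → queue [16, 1, 7, 0, 2, 10, 9, 11]
Visit 16 → queue [1, 7, 0, 2, 10, 9, 11]
Visit 1 → queue [7, 0, 2, 10, 9, 11]
Visit 7 → queue [0, 2, 10, 9, 11]
Visit 0 → queue [2, 10, 9, 11]
Visit 2 → queue [10, 9, 11]
Visit 10 → queue [9, 11]
Visit 9 → queue [11]
Visit 11 → queue []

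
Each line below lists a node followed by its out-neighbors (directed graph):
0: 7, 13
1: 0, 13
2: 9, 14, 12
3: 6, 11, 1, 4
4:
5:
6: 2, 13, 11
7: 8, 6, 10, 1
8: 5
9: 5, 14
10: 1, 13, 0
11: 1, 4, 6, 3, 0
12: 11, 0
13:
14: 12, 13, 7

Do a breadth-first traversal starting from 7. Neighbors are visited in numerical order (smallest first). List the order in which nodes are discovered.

Visit 7; enqueue 1, 6, 8, 10 → queue [1, 6, 8, 10]
Visit 1; enqueue 0, 13 → queue [6, 8, 10, 0, 13]
Visit 6; enqueue 2, 11 → queue [8, 10, 0, 13, 2, 11]
Visit 8; enqueue 5 → queue [10, 0, 13, 2, 11, 5]
Visit 10 → queue [0, 13, 2, 11, 5]
Visit 0 → queue [13, 2, 11, 5]
Visit 13 → queue [2, 11, 5]
Visit 2; enqueue 9, 12, 14 → queue [11, 5, 9, 12, 14]
Visit 11; enqueue 3, 4 → queue [5, 9, 12, 14, 3, 4]
Visit 5 → queue [9, 12, 14, 3, 4]
Visit 9 → queue [12, 14, 3, 4]
Visit 12 → queue [14, 3, 4]
Visit 14 → queue [3, 4]
Visit 3 → queue [4]
Visit 4 → queue []

7 → 1 → 6 → 8 → 10 → 0 → 13 → 2 → 11 → 5 → 9 → 12 → 14 → 3 → 4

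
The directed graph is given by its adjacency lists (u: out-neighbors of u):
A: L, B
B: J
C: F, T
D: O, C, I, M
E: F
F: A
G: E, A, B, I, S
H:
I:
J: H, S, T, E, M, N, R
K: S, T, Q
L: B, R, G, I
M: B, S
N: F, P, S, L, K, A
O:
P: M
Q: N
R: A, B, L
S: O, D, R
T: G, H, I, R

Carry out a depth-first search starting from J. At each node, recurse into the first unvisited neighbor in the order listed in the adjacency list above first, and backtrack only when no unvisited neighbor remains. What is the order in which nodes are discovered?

J -> H -> S -> O -> D -> C -> F -> A -> L -> B -> R -> G -> E -> I -> T -> M -> N -> P -> K -> Q

Visit J
J → H
J → S
S → O
S → D
D → C
C → F
F → A
A → L
L → B
L → R
L → G
G → E
G → I
C → T
D → M
J → N
N → P
N → K
K → Q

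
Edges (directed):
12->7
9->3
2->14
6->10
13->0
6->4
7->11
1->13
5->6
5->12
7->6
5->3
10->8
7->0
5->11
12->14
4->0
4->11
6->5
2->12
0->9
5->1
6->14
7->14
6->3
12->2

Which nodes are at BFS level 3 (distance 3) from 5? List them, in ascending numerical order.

0, 8

Level 0: 5
Level 1: 1, 3, 6, 11, 12
Level 2: 2, 4, 7, 10, 13, 14
Level 3: 0, 8
Level 4: 9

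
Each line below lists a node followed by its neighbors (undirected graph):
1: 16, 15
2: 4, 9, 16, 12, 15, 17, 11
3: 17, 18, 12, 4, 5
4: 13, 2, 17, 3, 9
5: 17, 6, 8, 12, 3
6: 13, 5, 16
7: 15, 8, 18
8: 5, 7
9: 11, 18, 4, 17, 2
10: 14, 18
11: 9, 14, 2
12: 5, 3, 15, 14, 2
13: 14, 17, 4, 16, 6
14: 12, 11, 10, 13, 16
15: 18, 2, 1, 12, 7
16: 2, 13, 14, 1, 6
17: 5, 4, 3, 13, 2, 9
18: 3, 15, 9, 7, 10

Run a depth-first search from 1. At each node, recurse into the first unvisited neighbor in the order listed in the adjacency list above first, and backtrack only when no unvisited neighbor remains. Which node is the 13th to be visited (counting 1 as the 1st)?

7

Visit 1
1 → 16
16 → 2
2 → 4
4 → 13
13 → 14
14 → 12
12 → 5
5 → 17
17 → 3
3 → 18
18 → 15
15 → 7
7 → 8
18 → 9
9 → 11
18 → 10
5 → 6

Visit order: 1, 16, 2, 4, 13, 14, 12, 5, 17, 3, 18, 15, 7, 8, 9, 11, 10, 6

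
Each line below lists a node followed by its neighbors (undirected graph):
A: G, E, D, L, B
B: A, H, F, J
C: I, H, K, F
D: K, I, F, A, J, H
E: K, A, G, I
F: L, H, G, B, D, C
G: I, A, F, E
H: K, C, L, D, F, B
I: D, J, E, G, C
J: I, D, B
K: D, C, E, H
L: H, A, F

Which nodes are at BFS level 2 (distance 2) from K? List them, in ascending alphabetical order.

Level 0: K
Level 1: C, D, E, H
Level 2: A, B, F, G, I, J, L

A, B, F, G, I, J, L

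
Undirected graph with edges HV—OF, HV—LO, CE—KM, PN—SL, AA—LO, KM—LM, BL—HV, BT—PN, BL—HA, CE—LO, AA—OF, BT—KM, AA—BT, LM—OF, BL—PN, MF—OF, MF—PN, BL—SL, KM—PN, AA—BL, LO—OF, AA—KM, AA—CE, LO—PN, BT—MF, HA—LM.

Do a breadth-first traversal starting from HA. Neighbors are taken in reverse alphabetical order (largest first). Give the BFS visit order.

HA, LM, BL, OF, KM, SL, PN, HV, AA, MF, LO, CE, BT

Visit HA; enqueue LM, BL → queue [LM, BL]
Visit LM; enqueue OF, KM → queue [BL, OF, KM]
Visit BL; enqueue SL, PN, HV, AA → queue [OF, KM, SL, PN, HV, AA]
Visit OF; enqueue MF, LO → queue [KM, SL, PN, HV, AA, MF, LO]
Visit KM; enqueue CE, BT → queue [SL, PN, HV, AA, MF, LO, CE, BT]
Visit SL → queue [PN, HV, AA, MF, LO, CE, BT]
Visit PN → queue [HV, AA, MF, LO, CE, BT]
Visit HV → queue [AA, MF, LO, CE, BT]
Visit AA → queue [MF, LO, CE, BT]
Visit MF → queue [LO, CE, BT]
Visit LO → queue [CE, BT]
Visit CE → queue [BT]
Visit BT → queue []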